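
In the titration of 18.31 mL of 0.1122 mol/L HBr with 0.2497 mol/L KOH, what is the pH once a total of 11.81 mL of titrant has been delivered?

n(acid) = 0.1122 x 0.01831 = 0.002054 mol; n(KOH) added = 0.2497 x 0.01181 = 0.002949 mol.
Base is in excess by 0.002949 - 0.002054 = 0.0008946 mol in a total volume of 0.03012 L.
[OH^-] = 0.0008946/0.03012 = 0.02970 M, so pOH = 1.53 and pH = 14.00 - 1.53 = 12.47.

12.47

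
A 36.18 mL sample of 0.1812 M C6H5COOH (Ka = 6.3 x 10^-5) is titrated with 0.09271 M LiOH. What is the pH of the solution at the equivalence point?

n(C6H5COOH) = 0.1812 x 0.03618 = 0.006556 mol; V(LiOH) at equivalence = 0.006556/0.09271 = 0.07071 L.
At equivalence all the acid is converted to C6H5COO-; total volume = 0.03618 + 0.07071 = 0.1069 L, so [C6H5COO-] = 0.006556/0.1069 = 0.06133 M.
Kb = Kw/Ka = 1.0e-14 / 6.3 x 10^-5 = 1.59e-10.
[OH^-] = sqrt(Kb x [C6H5COO-]) = sqrt(1.59e-10 x 0.06133) = 3.12e-6 M.
pOH = 5.51, so pH = 14.00 - 5.51 = 8.49.

8.49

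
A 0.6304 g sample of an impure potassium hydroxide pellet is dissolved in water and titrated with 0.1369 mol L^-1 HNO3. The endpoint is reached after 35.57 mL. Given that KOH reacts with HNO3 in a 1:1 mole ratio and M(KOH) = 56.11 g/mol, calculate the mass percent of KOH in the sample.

43.3%

n(HNO3) = 0.1369 x 0.03557 = 0.004870 mol.
n(KOH) = 0.004870 / 1 = 0.004870 mol.
mass of KOH = 0.004870 x 56.11 = 0.2732 g.
% purity = 0.2732 / 0.6304 x 100 = 43.3%.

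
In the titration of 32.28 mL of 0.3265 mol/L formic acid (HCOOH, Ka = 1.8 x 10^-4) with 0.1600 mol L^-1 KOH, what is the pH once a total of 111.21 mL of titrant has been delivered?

n(acid) = 0.3265 x 0.03228 = 0.01054 mol; n(KOH) added = 0.1600 x 0.1112 = 0.01779 mol.
Base is in excess by 0.01779 - 0.01054 = 0.007254 mol in a total volume of 0.1435 L.
[OH^-] = 0.007254/0.1435 = 0.05056 M, so pOH = 1.30 and pH = 14.00 - 1.30 = 12.70.

12.70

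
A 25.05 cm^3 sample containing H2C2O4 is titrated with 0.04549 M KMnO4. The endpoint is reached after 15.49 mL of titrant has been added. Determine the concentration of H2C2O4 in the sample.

n(KMnO4) = 0.04549 x 0.01549 = 0.0007046 mol.
From the balanced equation, 2 mol KMnO4 reacts with 5 mol H2C2O4, so n(H2C2O4) = 0.0007046 x 5/2 = 0.001762 mol.
[H2C2O4] = 0.001762 / 0.02505 L = 0.0703 M.

0.0703 M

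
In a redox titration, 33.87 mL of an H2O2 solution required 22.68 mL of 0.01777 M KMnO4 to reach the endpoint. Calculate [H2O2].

0.0297 M

n(KMnO4) = 0.01777 x 0.02268 = 0.0004030 mol.
From the balanced equation, 2 mol KMnO4 reacts with 5 mol H2O2, so n(H2O2) = 0.0004030 x 5/2 = 0.001008 mol.
[H2O2] = 0.001008 / 0.03387 L = 0.0297 M.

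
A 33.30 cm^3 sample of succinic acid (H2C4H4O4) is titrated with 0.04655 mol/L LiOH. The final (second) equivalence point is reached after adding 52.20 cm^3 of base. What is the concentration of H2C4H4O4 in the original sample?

n(LiOH) = 0.04655 x 0.05220 = 0.002430 mol.
At the final (second) equivalence point, 2 mol OH^- react per mol H2C4H4O4, so n(H2C4H4O4) = 0.002430 / 2 = 0.001215 mol.
[H2C4H4O4] = 0.001215 / 0.03330 L = 0.0365 M.

0.0365 M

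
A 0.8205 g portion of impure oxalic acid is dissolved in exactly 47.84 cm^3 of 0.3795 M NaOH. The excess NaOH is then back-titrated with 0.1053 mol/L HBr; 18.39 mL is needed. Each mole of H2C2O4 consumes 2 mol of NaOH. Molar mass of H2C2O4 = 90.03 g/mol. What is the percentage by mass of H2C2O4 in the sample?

89.0%

Total n(NaOH) added = 0.3795 x 0.04784 = 0.01816 mol.
n(HBr) used = 0.1053 x 0.01839 = 0.001936 mol, which equals the excess n(NaOH).
So n(NaOH) consumed by the sample = 0.01816 - 0.001936 = 0.01622 mol.
n(H2C2O4) = 0.01622 / 2 = 0.008109 mol.
mass H2C2O4 = 0.008109 x 90.03 = 0.7301 g, so %H2C2O4 = 0.7301/0.8205 x 100 = 89.0%.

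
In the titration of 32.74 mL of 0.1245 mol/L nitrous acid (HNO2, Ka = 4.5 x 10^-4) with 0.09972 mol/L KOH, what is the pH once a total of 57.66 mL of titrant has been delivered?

12.27

n(acid) = 0.1245 x 0.03274 = 0.004076 mol; n(KOH) added = 0.09972 x 0.05766 = 0.005750 mol.
Base is in excess by 0.005750 - 0.004076 = 0.001674 mol in a total volume of 0.09040 L.
[OH^-] = 0.001674/0.09040 = 0.01851 M, so pOH = 1.73 and pH = 14.00 - 1.73 = 12.27.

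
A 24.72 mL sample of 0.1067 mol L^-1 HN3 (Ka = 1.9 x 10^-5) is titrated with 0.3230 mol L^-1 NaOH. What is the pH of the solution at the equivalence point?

n(HN3) = 0.1067 x 0.02472 = 0.002638 mol; V(NaOH) at equivalence = 0.002638/0.3230 = 0.008166 L.
At equivalence all the acid is converted to N3-; total volume = 0.02472 + 0.008166 = 0.03289 L, so [N3-] = 0.002638/0.03289 = 0.08021 M.
Kb = Kw/Ka = 1.0e-14 / 1.9 x 10^-5 = 5.26e-10.
[OH^-] = sqrt(Kb x [N3-]) = sqrt(5.26e-10 x 0.08021) = 6.50e-6 M.
pOH = 5.19, so pH = 14.00 - 5.19 = 8.81.

8.81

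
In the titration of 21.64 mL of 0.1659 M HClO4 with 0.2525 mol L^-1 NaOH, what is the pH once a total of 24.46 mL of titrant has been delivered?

12.75

n(acid) = 0.1659 x 0.02164 = 0.003590 mol; n(NaOH) added = 0.2525 x 0.02446 = 0.006176 mol.
Base is in excess by 0.006176 - 0.003590 = 0.002586 mol in a total volume of 0.04610 L.
[OH^-] = 0.002586/0.04610 = 0.05610 M, so pOH = 1.25 and pH = 14.00 - 1.25 = 12.75.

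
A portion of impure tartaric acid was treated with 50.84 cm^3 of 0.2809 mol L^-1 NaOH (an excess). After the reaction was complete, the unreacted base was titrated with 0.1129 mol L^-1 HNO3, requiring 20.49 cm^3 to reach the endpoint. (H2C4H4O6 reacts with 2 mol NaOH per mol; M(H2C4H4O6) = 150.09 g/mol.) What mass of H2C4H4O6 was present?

0.898 g

Total n(NaOH) added = 0.2809 x 0.05084 = 0.01428 mol.
n(HNO3) used = 0.1129 x 0.02049 = 0.002313 mol, which equals the excess n(NaOH).
So n(NaOH) consumed by the sample = 0.01428 - 0.002313 = 0.01197 mol.
n(H2C4H4O6) = 0.01197 / 2 = 0.005984 mol.
mass = 0.005984 mol x 150.09 g/mol = 0.898 g.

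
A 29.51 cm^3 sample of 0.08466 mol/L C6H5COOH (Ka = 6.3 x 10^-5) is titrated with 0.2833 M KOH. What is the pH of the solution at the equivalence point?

8.51

n(C6H5COOH) = 0.08466 x 0.02951 = 0.002498 mol; V(KOH) at equivalence = 0.002498/0.2833 = 0.008819 L.
At equivalence all the acid is converted to C6H5COO-; total volume = 0.02951 + 0.008819 = 0.03833 L, so [C6H5COO-] = 0.002498/0.03833 = 0.06518 M.
Kb = Kw/Ka = 1.0e-14 / 6.3 x 10^-5 = 1.59e-10.
[OH^-] = sqrt(Kb x [C6H5COO-]) = sqrt(1.59e-10 x 0.06518) = 3.22e-6 M.
pOH = 5.49, so pH = 14.00 - 5.49 = 8.51.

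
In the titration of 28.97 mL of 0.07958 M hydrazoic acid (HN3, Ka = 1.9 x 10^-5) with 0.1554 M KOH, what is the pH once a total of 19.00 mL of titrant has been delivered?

n(acid) = 0.07958 x 0.02897 = 0.002305 mol; n(KOH) added = 0.1554 x 0.01900 = 0.002953 mol.
Base is in excess by 0.002953 - 0.002305 = 0.0006472 mol in a total volume of 0.04797 L.
[OH^-] = 0.0006472/0.04797 = 0.01349 M, so pOH = 1.87 and pH = 14.00 - 1.87 = 12.13.

12.13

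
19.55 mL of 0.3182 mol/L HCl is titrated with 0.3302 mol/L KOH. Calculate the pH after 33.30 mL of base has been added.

12.96

n(acid) = 0.3182 x 0.01955 = 0.006221 mol; n(KOH) added = 0.3302 x 0.03330 = 0.01100 mol.
Base is in excess by 0.01100 - 0.006221 = 0.004775 mol in a total volume of 0.05285 L.
[OH^-] = 0.004775/0.05285 = 0.09035 M, so pOH = 1.04 and pH = 14.00 - 1.04 = 12.96.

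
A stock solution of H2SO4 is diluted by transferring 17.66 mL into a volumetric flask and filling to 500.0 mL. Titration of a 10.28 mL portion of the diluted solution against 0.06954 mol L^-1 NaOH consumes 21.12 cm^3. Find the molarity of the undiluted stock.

n(NaOH) = 0.06954 x 0.02112 = 0.001469 mol.
n(H2SO4) in the aliquot = 0.001469 x 1/2 = 0.0007343 mol.
[diluted H2SO4] = 0.0007343 / 0.01028 = 0.07143 M.
Dilution factor = 500.0/17.66 = 28.31, so [stock] = 0.07143 x 28.31 = 2.02 M.

2.02 M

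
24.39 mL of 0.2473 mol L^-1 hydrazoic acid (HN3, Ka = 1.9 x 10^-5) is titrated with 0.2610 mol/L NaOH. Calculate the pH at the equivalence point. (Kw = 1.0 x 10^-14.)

8.91

n(HN3) = 0.2473 x 0.02439 = 0.006032 mol; V(NaOH) at equivalence = 0.006032/0.2610 = 0.02311 L.
At equivalence all the acid is converted to N3-; total volume = 0.02439 + 0.02311 = 0.04750 L, so [N3-] = 0.006032/0.04750 = 0.1270 M.
Kb = Kw/Ka = 1.0e-14 / 1.9 x 10^-5 = 5.26e-10.
[OH^-] = sqrt(Kb x [N3-]) = sqrt(5.26e-10 x 0.1270) = 8.18e-6 M.
pOH = 5.09, so pH = 14.00 - 5.09 = 8.91.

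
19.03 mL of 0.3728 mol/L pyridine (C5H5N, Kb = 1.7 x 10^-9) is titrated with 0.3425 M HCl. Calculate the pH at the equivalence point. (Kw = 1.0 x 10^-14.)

n(C5H5N) = 0.3728 x 0.01903 = 0.007094 mol; V(HCl) at equivalence = 0.007094/0.3425 = 0.02071 L.
At equivalence the base is fully converted to C5H5NH+; total volume = 0.03974 L, so [C5H5NH+] = 0.007094/0.03974 = 0.1785 M.
Ka(C5H5NH+) = Kw/Kb = 1.0e-14 / 1.7 x 10^-9 = 5.88e-6.
[H^+] = sqrt(Ka x [C5H5NH+]) = sqrt(5.88e-6 x 0.1785) = 0.00102 M.
pH = -log(0.00102) = 2.99.

2.99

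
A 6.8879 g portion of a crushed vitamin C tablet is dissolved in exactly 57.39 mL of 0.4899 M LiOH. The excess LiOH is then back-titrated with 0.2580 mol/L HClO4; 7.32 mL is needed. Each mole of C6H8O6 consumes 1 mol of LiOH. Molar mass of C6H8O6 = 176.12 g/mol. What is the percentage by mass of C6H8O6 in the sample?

67.1%

Total n(LiOH) added = 0.4899 x 0.05739 = 0.02812 mol.
n(HClO4) used = 0.2580 x 0.007320 = 0.001889 mol, which equals the excess n(LiOH).
So n(LiOH) consumed by the sample = 0.02812 - 0.001889 = 0.02623 mol.
n(C6H8O6) = 0.02623 / 1 = 0.02623 mol.
mass C6H8O6 = 0.02623 x 176.12 = 4.619 g, so %C6H8O6 = 4.619/6.8879 x 100 = 67.1%.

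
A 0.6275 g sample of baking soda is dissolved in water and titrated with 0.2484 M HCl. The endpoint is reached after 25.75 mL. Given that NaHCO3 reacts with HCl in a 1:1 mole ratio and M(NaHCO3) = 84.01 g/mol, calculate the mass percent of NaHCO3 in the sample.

85.6%

n(HCl) = 0.2484 x 0.02575 = 0.006396 mol.
n(NaHCO3) = 0.006396 / 1 = 0.006396 mol.
mass of NaHCO3 = 0.006396 x 84.01 = 0.5374 g.
% purity = 0.5374 / 0.6275 x 100 = 85.6%.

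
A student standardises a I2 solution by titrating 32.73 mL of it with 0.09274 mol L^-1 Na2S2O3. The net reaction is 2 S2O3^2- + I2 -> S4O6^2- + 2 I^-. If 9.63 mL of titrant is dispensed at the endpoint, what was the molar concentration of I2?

n(Na2S2O3) = 0.09274 x 0.009630 = 0.0008931 mol.
From the balanced equation, 2 mol Na2S2O3 reacts with 1 mol I2, so n(I2) = 0.0008931 x 1/2 = 0.0004465 mol.
[I2] = 0.0004465 / 0.03273 L = 0.0136 M.

0.0136 M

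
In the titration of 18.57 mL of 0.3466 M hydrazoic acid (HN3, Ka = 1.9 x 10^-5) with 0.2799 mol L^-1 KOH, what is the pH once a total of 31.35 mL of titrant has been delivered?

n(acid) = 0.3466 x 0.01857 = 0.006436 mol; n(KOH) added = 0.2799 x 0.03135 = 0.008775 mol.
Base is in excess by 0.008775 - 0.006436 = 0.002339 mol in a total volume of 0.04992 L.
[OH^-] = 0.002339/0.04992 = 0.04685 M, so pOH = 1.33 and pH = 14.00 - 1.33 = 12.67.

12.67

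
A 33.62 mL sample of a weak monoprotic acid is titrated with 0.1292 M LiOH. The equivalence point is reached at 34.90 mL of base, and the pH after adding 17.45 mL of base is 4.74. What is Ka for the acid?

17.45 mL is half of the equivalence volume, so this is the half-equivalence point where [HA] = [A^-].
At half-equivalence pH = pKa, so pKa = 4.74.
Ka = 10^(-4.74) = 1.8 x 10^-5.

1.8 x 10^-5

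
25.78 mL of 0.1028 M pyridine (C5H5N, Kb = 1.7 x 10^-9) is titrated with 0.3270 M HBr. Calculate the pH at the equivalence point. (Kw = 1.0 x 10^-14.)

3.17

n(C5H5N) = 0.1028 x 0.02578 = 0.002650 mol; V(HBr) at equivalence = 0.002650/0.3270 = 0.008105 L.
At equivalence the base is fully converted to C5H5NH+; total volume = 0.03388 L, so [C5H5NH+] = 0.002650/0.03388 = 0.07821 M.
Ka(C5H5NH+) = Kw/Kb = 1.0e-14 / 1.7 x 10^-9 = 5.88e-6.
[H^+] = sqrt(Ka x [C5H5NH+]) = sqrt(5.88e-6 x 0.07821) = 0.000678 M.
pH = -log(0.000678) = 3.17.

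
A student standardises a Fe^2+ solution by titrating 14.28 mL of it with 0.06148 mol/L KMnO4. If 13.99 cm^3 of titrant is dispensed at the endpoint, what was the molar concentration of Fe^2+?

n(KMnO4) = 0.06148 x 0.01399 = 0.0008601 mol.
From the balanced equation, 1 mol KMnO4 reacts with 5 mol Fe^2+, so n(Fe^2+) = 0.0008601 x 5/1 = 0.004301 mol.
[Fe^2+] = 0.004301 / 0.01428 L = 0.301 M.

0.301 M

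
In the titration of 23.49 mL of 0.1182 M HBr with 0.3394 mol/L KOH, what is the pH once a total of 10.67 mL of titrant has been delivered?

n(acid) = 0.1182 x 0.02349 = 0.002777 mol; n(KOH) added = 0.3394 x 0.01067 = 0.003621 mol.
Base is in excess by 0.003621 - 0.002777 = 0.0008449 mol in a total volume of 0.03416 L.
[OH^-] = 0.0008449/0.03416 = 0.02473 M, so pOH = 1.61 and pH = 14.00 - 1.61 = 12.39.

12.39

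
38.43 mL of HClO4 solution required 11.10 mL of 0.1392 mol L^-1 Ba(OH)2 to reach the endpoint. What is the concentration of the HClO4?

0.0804 M

n(Ba(OH)2) delivered = 0.1392 x 0.01110 = 0.001545 mol.
The reaction is 2 HClO4 + 1 Ba(OH)2, so n(HClO4) = 0.001545 x 2/1 = 0.003090 mol.
[HClO4] = 0.003090 mol / 0.03843 L = 0.0804 M.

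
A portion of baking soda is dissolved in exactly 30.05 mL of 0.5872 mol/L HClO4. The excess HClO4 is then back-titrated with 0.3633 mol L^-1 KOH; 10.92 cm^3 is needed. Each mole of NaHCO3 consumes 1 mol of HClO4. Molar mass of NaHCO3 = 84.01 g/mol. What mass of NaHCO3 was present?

1.15 g

Total n(HClO4) added = 0.5872 x 0.03005 = 0.01765 mol.
n(KOH) used = 0.3633 x 0.01092 = 0.003967 mol, which equals the excess n(HClO4).
So n(HClO4) consumed by the sample = 0.01765 - 0.003967 = 0.01368 mol.
n(NaHCO3) = 0.01368 / 1 = 0.01368 mol.
mass = 0.01368 mol x 84.01 g/mol = 1.15 g.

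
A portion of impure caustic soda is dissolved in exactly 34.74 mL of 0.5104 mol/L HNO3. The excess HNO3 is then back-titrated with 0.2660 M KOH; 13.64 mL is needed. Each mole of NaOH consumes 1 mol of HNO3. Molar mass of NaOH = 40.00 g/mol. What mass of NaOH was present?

Total n(HNO3) added = 0.5104 x 0.03474 = 0.01773 mol.
n(KOH) used = 0.2660 x 0.01364 = 0.003628 mol, which equals the excess n(HNO3).
So n(HNO3) consumed by the sample = 0.01773 - 0.003628 = 0.01410 mol.
n(NaOH) = 0.01410 / 1 = 0.01410 mol.
mass = 0.01410 mol x 40.00 g/mol = 0.564 g.

0.564 g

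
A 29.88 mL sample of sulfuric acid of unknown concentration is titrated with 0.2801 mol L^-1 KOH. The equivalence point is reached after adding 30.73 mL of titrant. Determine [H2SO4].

n(KOH) delivered = 0.2801 x 0.03073 = 0.008607 mol.
The reaction is 1 H2SO4 + 2 KOH, so n(H2SO4) = 0.008607 x 1/2 = 0.004304 mol.
[H2SO4] = 0.004304 mol / 0.02988 L = 0.144 M.

0.144 M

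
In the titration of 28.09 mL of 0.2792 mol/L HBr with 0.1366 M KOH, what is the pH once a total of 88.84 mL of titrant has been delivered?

12.56

n(acid) = 0.2792 x 0.02809 = 0.007843 mol; n(KOH) added = 0.1366 x 0.08884 = 0.01214 mol.
Base is in excess by 0.01214 - 0.007843 = 0.004293 mol in a total volume of 0.1169 L.
[OH^-] = 0.004293/0.1169 = 0.03671 M, so pOH = 1.44 and pH = 14.00 - 1.44 = 12.56.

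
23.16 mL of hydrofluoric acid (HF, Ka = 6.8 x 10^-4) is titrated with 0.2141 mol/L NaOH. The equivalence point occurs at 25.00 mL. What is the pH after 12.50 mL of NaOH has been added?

3.17

12.50 mL is exactly half the equivalence volume (25.00/2), i.e. the half-equivalence point.
There, n(HA) = n(A^-), so pH = pKa = -log(6.8 x 10^-4) = 3.17.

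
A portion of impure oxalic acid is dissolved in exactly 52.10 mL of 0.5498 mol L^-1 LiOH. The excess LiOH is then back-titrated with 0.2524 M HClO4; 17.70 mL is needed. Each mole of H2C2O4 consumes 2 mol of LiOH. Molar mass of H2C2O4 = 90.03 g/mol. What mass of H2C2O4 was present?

Total n(LiOH) added = 0.5498 x 0.05210 = 0.02864 mol.
n(HClO4) used = 0.2524 x 0.01770 = 0.004467 mol, which equals the excess n(LiOH).
So n(LiOH) consumed by the sample = 0.02864 - 0.004467 = 0.02418 mol.
n(H2C2O4) = 0.02418 / 2 = 0.01209 mol.
mass = 0.01209 mol x 90.03 g/mol = 1.09 g.

1.09 g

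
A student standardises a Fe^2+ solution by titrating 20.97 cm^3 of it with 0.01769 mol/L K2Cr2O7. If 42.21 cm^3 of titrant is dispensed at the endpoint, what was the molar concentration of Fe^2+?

0.214 M

n(K2Cr2O7) = 0.01769 x 0.04221 = 0.0007467 mol.
From the balanced equation, 1 mol K2Cr2O7 reacts with 6 mol Fe^2+, so n(Fe^2+) = 0.0007467 x 6/1 = 0.004480 mol.
[Fe^2+] = 0.004480 / 0.02097 L = 0.214 M.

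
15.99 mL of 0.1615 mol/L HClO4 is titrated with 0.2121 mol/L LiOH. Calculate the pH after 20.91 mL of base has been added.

n(acid) = 0.1615 x 0.01599 = 0.002582 mol; n(LiOH) added = 0.2121 x 0.02091 = 0.004435 mol.
Base is in excess by 0.004435 - 0.002582 = 0.001853 mol in a total volume of 0.03690 L.
[OH^-] = 0.001853/0.03690 = 0.05021 M, so pOH = 1.30 and pH = 14.00 - 1.30 = 12.70.

12.70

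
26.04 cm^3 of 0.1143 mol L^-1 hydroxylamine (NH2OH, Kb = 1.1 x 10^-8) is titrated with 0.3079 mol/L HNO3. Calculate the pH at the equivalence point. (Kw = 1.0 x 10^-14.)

3.56

n(NH2OH) = 0.1143 x 0.02604 = 0.002976 mol; V(HNO3) at equivalence = 0.002976/0.3079 = 0.009667 L.
At equivalence the base is fully converted to NH3OH+; total volume = 0.03571 L, so [NH3OH+] = 0.002976/0.03571 = 0.08336 M.
Ka(NH3OH+) = Kw/Kb = 1.0e-14 / 1.1 x 10^-8 = 9.09e-7.
[H^+] = sqrt(Ka x [NH3OH+]) = sqrt(9.09e-7 x 0.08336) = 0.000275 M.
pH = -log(0.000275) = 3.56.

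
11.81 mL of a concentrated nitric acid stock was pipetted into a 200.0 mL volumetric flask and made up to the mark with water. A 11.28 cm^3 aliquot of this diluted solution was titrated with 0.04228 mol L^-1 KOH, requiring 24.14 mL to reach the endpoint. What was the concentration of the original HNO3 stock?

n(KOH) = 0.04228 x 0.02414 = 0.001021 mol.
n(HNO3) in the aliquot = 0.001021 mol.
[diluted HNO3] = 0.001021 / 0.01128 = 0.09048 M.
Dilution factor = 200.0/11.81 = 16.93, so [stock] = 0.09048 x 16.93 = 1.53 M.

1.53 M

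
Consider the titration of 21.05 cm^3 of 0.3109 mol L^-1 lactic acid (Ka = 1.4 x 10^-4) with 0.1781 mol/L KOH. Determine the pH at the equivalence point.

n(HC3H5O3) = 0.3109 x 0.02105 = 0.006544 mol; V(KOH) at equivalence = 0.006544/0.1781 = 0.03675 L.
At equivalence all the acid is converted to C3H5O3-; total volume = 0.02105 + 0.03675 = 0.05780 L, so [C3H5O3-] = 0.006544/0.05780 = 0.1132 M.
Kb = Kw/Ka = 1.0e-14 / 1.4 x 10^-4 = 7.14e-11.
[OH^-] = sqrt(Kb x [C3H5O3-]) = sqrt(7.14e-11 x 0.1132) = 2.84e-6 M.
pOH = 5.55, so pH = 14.00 - 5.55 = 8.45.

8.45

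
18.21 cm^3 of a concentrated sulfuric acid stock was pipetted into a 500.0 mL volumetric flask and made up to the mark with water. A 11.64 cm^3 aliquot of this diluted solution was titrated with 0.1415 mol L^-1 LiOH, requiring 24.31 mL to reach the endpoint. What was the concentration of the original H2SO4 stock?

n(LiOH) = 0.1415 x 0.02431 = 0.003440 mol.
n(H2SO4) in the aliquot = 0.003440 x 1/2 = 0.001720 mol.
[diluted H2SO4] = 0.001720 / 0.01164 = 0.1478 M.
Dilution factor = 500.0/18.21 = 27.46, so [stock] = 0.1478 x 27.46 = 4.06 M.

4.06 M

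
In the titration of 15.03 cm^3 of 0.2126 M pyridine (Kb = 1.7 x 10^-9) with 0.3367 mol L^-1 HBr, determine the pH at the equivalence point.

n(C5H5N) = 0.2126 x 0.01503 = 0.003195 mol; V(HBr) at equivalence = 0.003195/0.3367 = 0.009490 L.
At equivalence the base is fully converted to C5H5NH+; total volume = 0.02452 L, so [C5H5NH+] = 0.003195/0.02452 = 0.1303 M.
Ka(C5H5NH+) = Kw/Kb = 1.0e-14 / 1.7 x 10^-9 = 5.88e-6.
[H^+] = sqrt(Ka x [C5H5NH+]) = sqrt(5.88e-6 x 0.1303) = 0.000876 M.
pH = -log(0.000876) = 3.06.

3.06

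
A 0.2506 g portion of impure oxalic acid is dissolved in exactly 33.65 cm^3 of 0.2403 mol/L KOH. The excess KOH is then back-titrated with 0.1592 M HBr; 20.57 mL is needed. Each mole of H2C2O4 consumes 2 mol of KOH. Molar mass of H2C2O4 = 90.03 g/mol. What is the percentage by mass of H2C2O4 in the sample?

86.4%

Total n(KOH) added = 0.2403 x 0.03365 = 0.008086 mol.
n(HBr) used = 0.1592 x 0.02057 = 0.003275 mol, which equals the excess n(KOH).
So n(KOH) consumed by the sample = 0.008086 - 0.003275 = 0.004811 mol.
n(H2C2O4) = 0.004811 / 2 = 0.002406 mol.
mass H2C2O4 = 0.002406 x 90.03 = 0.2166 g, so %H2C2O4 = 0.2166/0.2506 x 100 = 86.4%.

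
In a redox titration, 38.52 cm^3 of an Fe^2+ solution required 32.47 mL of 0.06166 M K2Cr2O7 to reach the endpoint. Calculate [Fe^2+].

n(K2Cr2O7) = 0.06166 x 0.03247 = 0.002002 mol.
From the balanced equation, 1 mol K2Cr2O7 reacts with 6 mol Fe^2+, so n(Fe^2+) = 0.002002 x 6/1 = 0.01201 mol.
[Fe^2+] = 0.01201 / 0.03852 L = 0.312 M.

0.312 M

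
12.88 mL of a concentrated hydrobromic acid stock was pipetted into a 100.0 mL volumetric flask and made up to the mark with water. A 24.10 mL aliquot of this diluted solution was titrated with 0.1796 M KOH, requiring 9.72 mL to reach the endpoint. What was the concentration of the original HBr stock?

0.562 M

n(KOH) = 0.1796 x 0.009720 = 0.001746 mol.
n(HBr) in the aliquot = 0.001746 mol.
[diluted HBr] = 0.001746 / 0.02410 = 0.07244 M.
Dilution factor = 100.0/12.88 = 7.764, so [stock] = 0.07244 x 7.764 = 0.562 M.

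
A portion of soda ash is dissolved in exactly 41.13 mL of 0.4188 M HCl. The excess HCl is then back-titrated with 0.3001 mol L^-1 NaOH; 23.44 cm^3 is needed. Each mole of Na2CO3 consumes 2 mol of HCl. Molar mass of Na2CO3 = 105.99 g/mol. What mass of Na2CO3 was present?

Total n(HCl) added = 0.4188 x 0.04113 = 0.01723 mol.
n(NaOH) used = 0.3001 x 0.02344 = 0.007034 mol, which equals the excess n(HCl).
So n(HCl) consumed by the sample = 0.01723 - 0.007034 = 0.01019 mol.
n(Na2CO3) = 0.01019 / 2 = 0.005095 mol.
mass = 0.005095 mol x 105.99 g/mol = 0.540 g.

0.540 g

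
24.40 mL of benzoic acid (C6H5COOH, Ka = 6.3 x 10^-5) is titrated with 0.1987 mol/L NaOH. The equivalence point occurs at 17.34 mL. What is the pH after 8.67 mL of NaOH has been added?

8.67 mL is exactly half the equivalence volume (17.34/2), i.e. the half-equivalence point.
There, n(HA) = n(A^-), so pH = pKa = -log(6.3 x 10^-5) = 4.20.

4.20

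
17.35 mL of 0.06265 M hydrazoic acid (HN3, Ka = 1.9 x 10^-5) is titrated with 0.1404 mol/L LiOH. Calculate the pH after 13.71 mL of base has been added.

12.43

n(acid) = 0.06265 x 0.01735 = 0.001087 mol; n(LiOH) added = 0.1404 x 0.01371 = 0.001925 mol.
Base is in excess by 0.001925 - 0.001087 = 0.0008379 mol in a total volume of 0.03106 L.
[OH^-] = 0.0008379/0.03106 = 0.02698 M, so pOH = 1.57 and pH = 14.00 - 1.57 = 12.43.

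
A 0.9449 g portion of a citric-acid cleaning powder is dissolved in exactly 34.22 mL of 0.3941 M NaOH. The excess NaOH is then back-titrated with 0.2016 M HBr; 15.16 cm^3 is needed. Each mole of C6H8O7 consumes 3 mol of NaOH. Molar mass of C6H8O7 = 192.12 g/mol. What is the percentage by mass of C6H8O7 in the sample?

70.7%

Total n(NaOH) added = 0.3941 x 0.03422 = 0.01349 mol.
n(HBr) used = 0.2016 x 0.01516 = 0.003056 mol, which equals the excess n(NaOH).
So n(NaOH) consumed by the sample = 0.01349 - 0.003056 = 0.01043 mol.
n(C6H8O7) = 0.01043 / 3 = 0.003477 mol.
mass C6H8O7 = 0.003477 x 192.12 = 0.6679 g, so %C6H8O7 = 0.6679/0.9449 x 100 = 70.7%.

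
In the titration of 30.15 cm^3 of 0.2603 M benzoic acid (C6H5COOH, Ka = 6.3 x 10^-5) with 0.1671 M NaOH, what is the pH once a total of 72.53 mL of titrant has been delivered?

n(acid) = 0.2603 x 0.03015 = 0.007848 mol; n(NaOH) added = 0.1671 x 0.07253 = 0.01212 mol.
Base is in excess by 0.01212 - 0.007848 = 0.004272 mol in a total volume of 0.1027 L.
[OH^-] = 0.004272/0.1027 = 0.04160 M, so pOH = 1.38 and pH = 14.00 - 1.38 = 12.62.

12.62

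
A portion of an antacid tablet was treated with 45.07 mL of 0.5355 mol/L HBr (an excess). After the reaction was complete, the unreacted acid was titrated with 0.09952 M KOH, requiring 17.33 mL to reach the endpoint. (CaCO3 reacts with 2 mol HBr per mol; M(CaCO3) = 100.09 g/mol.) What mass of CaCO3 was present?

1.12 g

Total n(HBr) added = 0.5355 x 0.04507 = 0.02413 mol.
n(KOH) used = 0.09952 x 0.01733 = 0.001725 mol, which equals the excess n(HBr).
So n(HBr) consumed by the sample = 0.02413 - 0.001725 = 0.02241 mol.
n(CaCO3) = 0.02241 / 2 = 0.01121 mol.
mass = 0.01121 mol x 100.09 g/mol = 1.12 g.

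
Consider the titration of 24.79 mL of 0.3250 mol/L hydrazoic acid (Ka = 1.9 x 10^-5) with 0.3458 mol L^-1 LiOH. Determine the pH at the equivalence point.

n(HN3) = 0.3250 x 0.02479 = 0.008057 mol; V(LiOH) at equivalence = 0.008057/0.3458 = 0.02330 L.
At equivalence all the acid is converted to N3-; total volume = 0.02479 + 0.02330 = 0.04809 L, so [N3-] = 0.008057/0.04809 = 0.1675 M.
Kb = Kw/Ka = 1.0e-14 / 1.9 x 10^-5 = 5.26e-10.
[OH^-] = sqrt(Kb x [N3-]) = sqrt(5.26e-10 x 0.1675) = 9.39e-6 M.
pOH = 5.03, so pH = 14.00 - 5.03 = 8.97.

8.97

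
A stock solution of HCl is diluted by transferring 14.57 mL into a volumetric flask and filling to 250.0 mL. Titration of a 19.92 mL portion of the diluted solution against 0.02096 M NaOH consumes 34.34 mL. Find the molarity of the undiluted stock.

0.620 M

n(NaOH) = 0.02096 x 0.03434 = 0.0007198 mol.
n(HCl) in the aliquot = 0.0007198 mol.
[diluted HCl] = 0.0007198 / 0.01992 = 0.03613 M.
Dilution factor = 250.0/14.57 = 17.16, so [stock] = 0.03613 x 17.16 = 0.620 M.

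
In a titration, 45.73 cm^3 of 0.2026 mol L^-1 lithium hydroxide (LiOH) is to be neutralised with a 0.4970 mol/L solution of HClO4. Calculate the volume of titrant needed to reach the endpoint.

18.6 mL

n(LiOH) = 0.2026 mol/L x 0.04573 L = 0.009265 mol.
At equivalence n(HClO4) = n(LiOH) = 0.009265 mol.
V(HClO4) = 0.009265 / 0.4970 = 0.01864 L = 18.6 mL.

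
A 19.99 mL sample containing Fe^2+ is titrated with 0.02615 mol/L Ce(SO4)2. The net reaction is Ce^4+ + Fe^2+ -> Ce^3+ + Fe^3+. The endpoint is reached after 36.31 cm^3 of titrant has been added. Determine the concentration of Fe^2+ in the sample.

n(Ce(SO4)2) = 0.02615 x 0.03631 = 0.0009495 mol.
From the balanced equation, 1 mol Ce(SO4)2 reacts with 1 mol Fe^2+, so n(Fe^2+) = 0.0009495 x 1/1 = 0.0009495 mol.
[Fe^2+] = 0.0009495 / 0.01999 L = 0.0475 M.

0.0475 M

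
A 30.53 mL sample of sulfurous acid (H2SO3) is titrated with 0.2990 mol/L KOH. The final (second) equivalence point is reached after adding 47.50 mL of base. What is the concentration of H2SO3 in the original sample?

n(KOH) = 0.2990 x 0.04750 = 0.01420 mol.
At the final (second) equivalence point, 2 mol OH^- react per mol H2SO3, so n(H2SO3) = 0.01420 / 2 = 0.007101 mol.
[H2SO3] = 0.007101 / 0.03053 L = 0.233 M.

0.233 M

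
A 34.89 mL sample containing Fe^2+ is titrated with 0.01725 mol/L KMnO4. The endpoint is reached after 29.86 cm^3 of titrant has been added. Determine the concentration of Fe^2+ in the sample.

0.0738 M

n(KMnO4) = 0.01725 x 0.02986 = 0.0005151 mol.
From the balanced equation, 1 mol KMnO4 reacts with 5 mol Fe^2+, so n(Fe^2+) = 0.0005151 x 5/1 = 0.002575 mol.
[Fe^2+] = 0.002575 / 0.03489 L = 0.0738 M.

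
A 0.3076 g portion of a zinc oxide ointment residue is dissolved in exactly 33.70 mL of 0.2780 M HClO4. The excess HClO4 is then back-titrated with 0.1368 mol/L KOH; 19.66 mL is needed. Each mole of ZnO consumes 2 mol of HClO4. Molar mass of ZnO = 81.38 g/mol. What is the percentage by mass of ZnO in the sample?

88.4%

Total n(HClO4) added = 0.2780 x 0.03370 = 0.009369 mol.
n(KOH) used = 0.1368 x 0.01966 = 0.002689 mol, which equals the excess n(HClO4).
So n(HClO4) consumed by the sample = 0.009369 - 0.002689 = 0.006679 mol.
n(ZnO) = 0.006679 / 2 = 0.003340 mol.
mass ZnO = 0.003340 x 81.38 = 0.2718 g, so %ZnO = 0.2718/0.3076 x 100 = 88.4%.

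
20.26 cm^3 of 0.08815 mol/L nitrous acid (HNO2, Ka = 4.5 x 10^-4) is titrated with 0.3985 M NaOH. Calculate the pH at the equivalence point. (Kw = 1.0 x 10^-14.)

8.10

n(HNO2) = 0.08815 x 0.02026 = 0.001786 mol; V(NaOH) at equivalence = 0.001786/0.3985 = 0.004482 L.
At equivalence all the acid is converted to NO2-; total volume = 0.02026 + 0.004482 = 0.02474 L, so [NO2-] = 0.001786/0.02474 = 0.07218 M.
Kb = Kw/Ka = 1.0e-14 / 4.5 x 10^-4 = 2.22e-11.
[OH^-] = sqrt(Kb x [NO2-]) = sqrt(2.22e-11 x 0.07218) = 1.27e-6 M.
pOH = 5.90, so pH = 14.00 - 5.90 = 8.10.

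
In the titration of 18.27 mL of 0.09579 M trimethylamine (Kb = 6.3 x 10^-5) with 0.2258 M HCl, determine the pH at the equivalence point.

5.49

n((CH3)3N) = 0.09579 x 0.01827 = 0.001750 mol; V(HCl) at equivalence = 0.001750/0.2258 = 0.007751 L.
At equivalence the base is fully converted to (CH3)3NH+; total volume = 0.02602 L, so [(CH3)3NH+] = 0.001750/0.02602 = 0.06726 M.
Ka((CH3)3NH+) = Kw/Kb = 1.0e-14 / 6.3 x 10^-5 = 1.59e-10.
[H^+] = sqrt(Ka x [(CH3)3NH+]) = sqrt(1.59e-10 x 0.06726) = 3.27e-6 M.
pH = -log(3.27e-6) = 5.49.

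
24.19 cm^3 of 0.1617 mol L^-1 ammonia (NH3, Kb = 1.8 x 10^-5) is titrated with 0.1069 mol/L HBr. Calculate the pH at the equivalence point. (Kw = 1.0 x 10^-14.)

n(NH3) = 0.1617 x 0.02419 = 0.003912 mol; V(HBr) at equivalence = 0.003912/0.1069 = 0.03659 L.
At equivalence the base is fully converted to NH4+; total volume = 0.06078 L, so [NH4+] = 0.003912/0.06078 = 0.06435 M.
Ka(NH4+) = Kw/Kb = 1.0e-14 / 1.8 x 10^-5 = 5.56e-10.
[H^+] = sqrt(Ka x [NH4+]) = sqrt(5.56e-10 x 0.06435) = 5.98e-6 M.
pH = -log(5.98e-6) = 5.22.

5.22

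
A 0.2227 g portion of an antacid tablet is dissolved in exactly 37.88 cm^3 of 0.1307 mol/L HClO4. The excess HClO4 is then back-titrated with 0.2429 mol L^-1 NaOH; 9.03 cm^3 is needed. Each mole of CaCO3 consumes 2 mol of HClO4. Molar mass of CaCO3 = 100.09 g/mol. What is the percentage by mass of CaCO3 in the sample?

62.0%

Total n(HClO4) added = 0.1307 x 0.03788 = 0.004951 mol.
n(NaOH) used = 0.2429 x 0.009030 = 0.002193 mol, which equals the excess n(HClO4).
So n(HClO4) consumed by the sample = 0.004951 - 0.002193 = 0.002758 mol.
n(CaCO3) = 0.002758 / 2 = 0.001379 mol.
mass CaCO3 = 0.001379 x 100.09 = 0.1380 g, so %CaCO3 = 0.1380/0.2227 x 100 = 62.0%.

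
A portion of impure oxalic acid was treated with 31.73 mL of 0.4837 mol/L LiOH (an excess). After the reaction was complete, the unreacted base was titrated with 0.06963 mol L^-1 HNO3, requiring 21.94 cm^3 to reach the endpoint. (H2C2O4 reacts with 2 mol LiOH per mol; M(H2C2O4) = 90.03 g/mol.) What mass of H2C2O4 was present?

Total n(LiOH) added = 0.4837 x 0.03173 = 0.01535 mol.
n(HNO3) used = 0.06963 x 0.02194 = 0.001528 mol, which equals the excess n(LiOH).
So n(LiOH) consumed by the sample = 0.01535 - 0.001528 = 0.01382 mol.
n(H2C2O4) = 0.01382 / 2 = 0.006910 mol.
mass = 0.006910 mol x 90.03 g/mol = 0.622 g.

0.622 g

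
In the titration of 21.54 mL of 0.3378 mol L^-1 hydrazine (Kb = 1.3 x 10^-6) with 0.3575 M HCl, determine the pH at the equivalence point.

n(N2H4) = 0.3378 x 0.02154 = 0.007276 mol; V(HCl) at equivalence = 0.007276/0.3575 = 0.02035 L.
At equivalence the base is fully converted to N2H5+; total volume = 0.04189 L, so [N2H5+] = 0.007276/0.04189 = 0.1737 M.
Ka(N2H5+) = Kw/Kb = 1.0e-14 / 1.3 x 10^-6 = 7.69e-9.
[H^+] = sqrt(Ka x [N2H5+]) = sqrt(7.69e-9 x 0.1737) = 3.66e-5 M.
pH = -log(3.66e-5) = 4.44.

4.44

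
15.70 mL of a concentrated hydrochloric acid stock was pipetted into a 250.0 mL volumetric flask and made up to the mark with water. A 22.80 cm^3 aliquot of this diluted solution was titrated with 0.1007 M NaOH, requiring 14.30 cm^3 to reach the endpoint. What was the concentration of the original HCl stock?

n(NaOH) = 0.1007 x 0.01430 = 0.001440 mol.
n(HCl) in the aliquot = 0.001440 mol.
[diluted HCl] = 0.001440 / 0.02280 = 0.06316 M.
Dilution factor = 250.0/15.70 = 15.92, so [stock] = 0.06316 x 15.92 = 1.01 M.

1.01 M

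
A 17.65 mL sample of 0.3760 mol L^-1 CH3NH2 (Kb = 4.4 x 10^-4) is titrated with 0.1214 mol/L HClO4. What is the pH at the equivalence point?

5.84

n(CH3NH2) = 0.3760 x 0.01765 = 0.006636 mol; V(HClO4) at equivalence = 0.006636/0.1214 = 0.05467 L.
At equivalence the base is fully converted to CH3NH3+; total volume = 0.07232 L, so [CH3NH3+] = 0.006636/0.07232 = 0.09177 M.
Ka(CH3NH3+) = Kw/Kb = 1.0e-14 / 4.4 x 10^-4 = 2.27e-11.
[H^+] = sqrt(Ka x [CH3NH3+]) = sqrt(2.27e-11 x 0.09177) = 1.44e-6 M.
pH = -log(1.44e-6) = 5.84.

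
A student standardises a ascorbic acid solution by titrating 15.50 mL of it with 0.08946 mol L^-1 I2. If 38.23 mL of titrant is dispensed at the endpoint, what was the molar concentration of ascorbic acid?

0.221 M

n(I2) = 0.08946 x 0.03823 = 0.003420 mol.
From the balanced equation, 1 mol I2 reacts with 1 mol ascorbic acid, so n(ascorbic acid) = 0.003420 x 1/1 = 0.003420 mol.
[ascorbic acid] = 0.003420 / 0.01550 L = 0.221 M.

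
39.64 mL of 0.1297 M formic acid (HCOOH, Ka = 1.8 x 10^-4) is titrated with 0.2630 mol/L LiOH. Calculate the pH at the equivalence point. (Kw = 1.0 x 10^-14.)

n(HCOOH) = 0.1297 x 0.03964 = 0.005141 mol; V(LiOH) at equivalence = 0.005141/0.2630 = 0.01955 L.
At equivalence all the acid is converted to HCOO-; total volume = 0.03964 + 0.01955 = 0.05919 L, so [HCOO-] = 0.005141/0.05919 = 0.08686 M.
Kb = Kw/Ka = 1.0e-14 / 1.8 x 10^-4 = 5.56e-11.
[OH^-] = sqrt(Kb x [HCOO-]) = sqrt(5.56e-11 x 0.08686) = 2.20e-6 M.
pOH = 5.66, so pH = 14.00 - 5.66 = 8.34.

8.34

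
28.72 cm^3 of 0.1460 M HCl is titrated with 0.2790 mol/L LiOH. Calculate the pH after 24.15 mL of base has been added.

n(acid) = 0.1460 x 0.02872 = 0.004193 mol; n(LiOH) added = 0.2790 x 0.02415 = 0.006738 mol.
Base is in excess by 0.006738 - 0.004193 = 0.002545 mol in a total volume of 0.05287 L.
[OH^-] = 0.002545/0.05287 = 0.04813 M, so pOH = 1.32 and pH = 14.00 - 1.32 = 12.68.

12.68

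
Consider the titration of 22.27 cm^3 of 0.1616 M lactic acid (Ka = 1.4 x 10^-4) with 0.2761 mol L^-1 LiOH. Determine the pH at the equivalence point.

8.43

n(HC3H5O3) = 0.1616 x 0.02227 = 0.003599 mol; V(LiOH) at equivalence = 0.003599/0.2761 = 0.01303 L.
At equivalence all the acid is converted to C3H5O3-; total volume = 0.02227 + 0.01303 = 0.03530 L, so [C3H5O3-] = 0.003599/0.03530 = 0.1019 M.
Kb = Kw/Ka = 1.0e-14 / 1.4 x 10^-4 = 7.14e-11.
[OH^-] = sqrt(Kb x [C3H5O3-]) = sqrt(7.14e-11 x 0.1019) = 2.70e-6 M.
pOH = 5.57, so pH = 14.00 - 5.57 = 8.43.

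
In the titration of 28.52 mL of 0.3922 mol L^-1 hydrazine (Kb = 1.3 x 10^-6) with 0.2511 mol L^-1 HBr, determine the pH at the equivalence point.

4.46

n(N2H4) = 0.3922 x 0.02852 = 0.01119 mol; V(HBr) at equivalence = 0.01119/0.2511 = 0.04455 L.
At equivalence the base is fully converted to N2H5+; total volume = 0.07307 L, so [N2H5+] = 0.01119/0.07307 = 0.1531 M.
Ka(N2H5+) = Kw/Kb = 1.0e-14 / 1.3 x 10^-6 = 7.69e-9.
[H^+] = sqrt(Ka x [N2H5+]) = sqrt(7.69e-9 x 0.1531) = 3.43e-5 M.
pH = -log(3.43e-5) = 4.46.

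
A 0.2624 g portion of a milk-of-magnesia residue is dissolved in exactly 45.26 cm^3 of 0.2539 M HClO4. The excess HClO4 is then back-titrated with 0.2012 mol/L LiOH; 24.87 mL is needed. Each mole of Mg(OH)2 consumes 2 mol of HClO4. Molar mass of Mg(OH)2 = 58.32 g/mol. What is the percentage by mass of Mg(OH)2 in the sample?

Total n(HClO4) added = 0.2539 x 0.04526 = 0.01149 mol.
n(LiOH) used = 0.2012 x 0.02487 = 0.005004 mol, which equals the excess n(HClO4).
So n(HClO4) consumed by the sample = 0.01149 - 0.005004 = 0.006488 mol.
n(Mg(OH)2) = 0.006488 / 2 = 0.003244 mol.
mass Mg(OH)2 = 0.003244 x 58.32 = 0.1892 g, so %Mg(OH)2 = 0.1892/0.2624 x 100 = 72.1%.

72.1%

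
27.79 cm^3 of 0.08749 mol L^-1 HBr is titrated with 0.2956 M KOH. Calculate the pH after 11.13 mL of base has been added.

n(acid) = 0.08749 x 0.02779 = 0.002431 mol; n(KOH) added = 0.2956 x 0.01113 = 0.003290 mol.
Base is in excess by 0.003290 - 0.002431 = 0.0008587 mol in a total volume of 0.03892 L.
[OH^-] = 0.0008587/0.03892 = 0.02206 M, so pOH = 1.66 and pH = 14.00 - 1.66 = 12.34.

12.34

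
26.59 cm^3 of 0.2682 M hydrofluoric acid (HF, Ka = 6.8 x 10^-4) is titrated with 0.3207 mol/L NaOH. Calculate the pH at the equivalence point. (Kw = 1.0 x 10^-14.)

n(HF) = 0.2682 x 0.02659 = 0.007131 mol; V(NaOH) at equivalence = 0.007131/0.3207 = 0.02224 L.
At equivalence all the acid is converted to F-; total volume = 0.02659 + 0.02224 = 0.04883 L, so [F-] = 0.007131/0.04883 = 0.1461 M.
Kb = Kw/Ka = 1.0e-14 / 6.8 x 10^-4 = 1.47e-11.
[OH^-] = sqrt(Kb x [F-]) = sqrt(1.47e-11 x 0.1461) = 1.47e-6 M.
pOH = 5.83, so pH = 14.00 - 5.83 = 8.17.

8.17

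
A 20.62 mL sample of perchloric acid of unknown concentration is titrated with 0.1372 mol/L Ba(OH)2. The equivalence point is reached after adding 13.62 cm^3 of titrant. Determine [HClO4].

0.181 M

n(Ba(OH)2) delivered = 0.1372 x 0.01362 = 0.001869 mol.
The reaction is 2 HClO4 + 1 Ba(OH)2, so n(HClO4) = 0.001869 x 2/1 = 0.003737 mol.
[HClO4] = 0.003737 mol / 0.02062 L = 0.181 M.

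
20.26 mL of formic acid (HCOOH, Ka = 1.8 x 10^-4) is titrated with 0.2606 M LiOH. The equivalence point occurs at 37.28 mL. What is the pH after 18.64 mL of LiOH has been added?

3.74

18.64 mL is exactly half the equivalence volume (37.28/2), i.e. the half-equivalence point.
There, n(HA) = n(A^-), so pH = pKa = -log(1.8 x 10^-4) = 3.74.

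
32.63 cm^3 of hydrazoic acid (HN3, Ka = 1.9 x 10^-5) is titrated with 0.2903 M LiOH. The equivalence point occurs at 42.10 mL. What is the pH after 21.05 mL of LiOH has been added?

21.05 mL is exactly half the equivalence volume (42.10/2), i.e. the half-equivalence point.
There, n(HA) = n(A^-), so pH = pKa = -log(1.9 x 10^-5) = 4.72.

4.72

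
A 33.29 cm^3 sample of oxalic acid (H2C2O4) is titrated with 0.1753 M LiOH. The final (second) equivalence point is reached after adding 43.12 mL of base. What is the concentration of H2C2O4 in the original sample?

n(LiOH) = 0.1753 x 0.04312 = 0.007559 mol.
At the final (second) equivalence point, 2 mol OH^- react per mol H2C2O4, so n(H2C2O4) = 0.007559 / 2 = 0.003779 mol.
[H2C2O4] = 0.003779 / 0.03329 L = 0.114 M.

0.114 M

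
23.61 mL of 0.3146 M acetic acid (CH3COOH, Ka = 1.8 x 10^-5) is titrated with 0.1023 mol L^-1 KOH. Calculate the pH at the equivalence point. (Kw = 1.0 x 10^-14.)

n(CH3COOH) = 0.3146 x 0.02361 = 0.007428 mol; V(KOH) at equivalence = 0.007428/0.1023 = 0.07261 L.
At equivalence all the acid is converted to CH3COO-; total volume = 0.02361 + 0.07261 = 0.09622 L, so [CH3COO-] = 0.007428/0.09622 = 0.07720 M.
Kb = Kw/Ka = 1.0e-14 / 1.8 x 10^-5 = 5.56e-10.
[OH^-] = sqrt(Kb x [CH3COO-]) = sqrt(5.56e-10 x 0.07720) = 6.55e-6 M.
pOH = 5.18, so pH = 14.00 - 5.18 = 8.82.

8.82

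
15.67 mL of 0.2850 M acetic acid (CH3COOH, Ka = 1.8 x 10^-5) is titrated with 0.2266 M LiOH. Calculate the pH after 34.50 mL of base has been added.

12.82

n(acid) = 0.2850 x 0.01567 = 0.004466 mol; n(LiOH) added = 0.2266 x 0.03450 = 0.007818 mol.
Base is in excess by 0.007818 - 0.004466 = 0.003352 mol in a total volume of 0.05017 L.
[OH^-] = 0.003352/0.05017 = 0.06681 M, so pOH = 1.18 and pH = 14.00 - 1.18 = 12.82.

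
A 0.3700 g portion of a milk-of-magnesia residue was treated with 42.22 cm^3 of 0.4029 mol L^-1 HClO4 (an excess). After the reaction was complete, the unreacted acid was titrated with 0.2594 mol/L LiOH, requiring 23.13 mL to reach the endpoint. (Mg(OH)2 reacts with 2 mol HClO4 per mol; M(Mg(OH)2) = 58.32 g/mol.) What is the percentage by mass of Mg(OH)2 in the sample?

Total n(HClO4) added = 0.4029 x 0.04222 = 0.01701 mol.
n(LiOH) used = 0.2594 x 0.02313 = 0.006000 mol, which equals the excess n(HClO4).
So n(HClO4) consumed by the sample = 0.01701 - 0.006000 = 0.01101 mol.
n(Mg(OH)2) = 0.01101 / 2 = 0.005505 mol.
mass Mg(OH)2 = 0.005505 x 58.32 = 0.3211 g, so %Mg(OH)2 = 0.3211/0.3700 x 100 = 86.8%.

86.8%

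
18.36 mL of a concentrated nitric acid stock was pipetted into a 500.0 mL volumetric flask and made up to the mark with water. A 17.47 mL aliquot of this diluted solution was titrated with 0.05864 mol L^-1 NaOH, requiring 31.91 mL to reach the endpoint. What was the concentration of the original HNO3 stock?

n(NaOH) = 0.05864 x 0.03191 = 0.001871 mol.
n(HNO3) in the aliquot = 0.001871 mol.
[diluted HNO3] = 0.001871 / 0.01747 = 0.1071 M.
Dilution factor = 500.0/18.36 = 27.23, so [stock] = 0.1071 x 27.23 = 2.92 M.

2.92 M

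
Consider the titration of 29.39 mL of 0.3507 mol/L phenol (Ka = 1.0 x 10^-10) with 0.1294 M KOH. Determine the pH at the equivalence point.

11.49

n(C6H5OH) = 0.3507 x 0.02939 = 0.01031 mol; V(KOH) at equivalence = 0.01031/0.1294 = 0.07965 L.
At equivalence all the acid is converted to C6H5O-; total volume = 0.02939 + 0.07965 = 0.1090 L, so [C6H5O-] = 0.01031/0.1090 = 0.09452 M.
Kb = Kw/Ka = 1.0e-14 / 1.0 x 10^-10 = 0.000100.
[OH^-] = sqrt(Kb x [C6H5O-]) = sqrt(0.000100 x 0.09452) = 0.00307 M.
pOH = 2.51, so pH = 14.00 - 2.51 = 11.49.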